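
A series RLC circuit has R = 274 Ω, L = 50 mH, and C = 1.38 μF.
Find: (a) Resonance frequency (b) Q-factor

Step 1 — Resonance condition Im(Z)=0 gives ω₀ = 1/√(LC).
Step 2 — ω₀ = 1/√(0.05·1.38e-06) = 3807 rad/s.
Step 3 — f₀ = ω₀/(2π) = 605.9 Hz.
Step 4 — Series Q: Q = ω₀L/R = 3807·0.05/274 = 0.6947.

(a) f₀ = 605.9 Hz  (b) Q = 0.6947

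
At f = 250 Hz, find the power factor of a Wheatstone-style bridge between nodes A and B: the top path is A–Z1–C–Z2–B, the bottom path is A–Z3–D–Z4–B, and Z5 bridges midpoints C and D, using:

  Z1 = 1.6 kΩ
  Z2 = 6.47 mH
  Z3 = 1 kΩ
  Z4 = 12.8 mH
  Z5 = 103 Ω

Step 1 — Angular frequency: ω = 2π·f = 2π·250 = 1571 rad/s.
Step 2 — Component impedances:
  Z1: Z = R = 1600 Ω
  Z2: Z = jωL = j·1571·0.00647 = 0 + j10.16 Ω
  Z3: Z = R = 1000 Ω
  Z4: Z = jωL = j·1571·0.0128 = 0 + j20.11 Ω
  Z5: Z = R = 103 Ω
Step 3 — Bridge requires nodal analysis (the Z5 bridge couples midpoints C and D, so the two paths cannot be reduced to a simple series/parallel combination). Setting node B to ground and injecting 1 A at node A, the 3-node admittance system at A, C, D solves to V_A = Z_AB = 616 + j8.916 Ω = 616.1∠0.8° Ω.
Step 4 — Power factor: PF = cos(φ) = Re(Z)/|Z| = 616.05/616.11 = 0.9999.
Step 5 — Type: Im(Z) = 8.916 ⇒ lagging (phase φ = 0.8°).

PF = 0.9999 (lagging, φ = 0.8°)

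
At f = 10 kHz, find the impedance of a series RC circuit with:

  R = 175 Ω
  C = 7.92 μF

Step 1 — Angular frequency: ω = 2π·f = 2π·1e+04 = 6.283e+04 rad/s.
Step 2 — Component impedances:
  R: Z = R = 175 Ω
  C: Z = 1/(jωC) = -j/(ω·C) = 0 - j2.01 Ω
Step 3 — Series combination: Z_total = R + C = 175 - j2.01 Ω = 175∠-0.7° Ω.

Z = 175 - j2.01 Ω = 175∠-0.7° Ω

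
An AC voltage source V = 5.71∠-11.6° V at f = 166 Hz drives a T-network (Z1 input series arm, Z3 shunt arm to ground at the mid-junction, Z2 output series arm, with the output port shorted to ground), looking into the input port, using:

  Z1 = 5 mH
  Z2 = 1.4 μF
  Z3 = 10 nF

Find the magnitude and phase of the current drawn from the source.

Step 1 — Angular frequency: ω = 2π·f = 2π·166 = 1043 rad/s.
Step 2 — Component impedances:
  Z1: Z = jωL = j·1043·0.005 = 0 + j5.215 Ω
  Z2: Z = 1/(jωC) = -j/(ω·C) = 0 - j684.8 Ω
  Z3: Z = 1/(jωC) = -j/(ω·C) = 0 - j9.588e+04 Ω
Step 3 — With the output port shorted to ground, the output series arm Z2 runs from the junction to ground; the shunt arm Z3 also runs from the junction to ground. They appear in parallel: Z3 || Z2 = 0 - j680 Ω.
Step 4 — Series with input arm Z1: Z_in = Z1 + (Z3 || Z2) = 0 - j674.8 Ω = 674.8∠-90.0° Ω.
Step 5 — Source phasor: V = 5.71∠-11.6° V = 5.593 - j1.148 V.
Step 6 — Ohm's law: I = V / Z_total = (5.593 - j1.148) / (0 - j674.8) = 0.001702 + j0.008289 A.
Step 7 — Convert to polar: |I| = 0.008462 A, ∠I = 78.4°.

I = 0.008462∠78.4° A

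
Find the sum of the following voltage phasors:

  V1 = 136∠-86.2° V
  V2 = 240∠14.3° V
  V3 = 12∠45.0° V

Step 1 — Convert each phasor to rectangular form:
  V1 = 136·(cos(-86.2°) + j·sin(-86.2°)) = 9.013 - j135.7 V
  V2 = 240·(cos(14.3°) + j·sin(14.3°)) = 232.6 + j59.28 V
  V3 = 12·(cos(45.0°) + j·sin(45.0°)) = 8.485 + j8.485 V
Step 2 — Sum components: V_total = 250.1 - j67.94 V.
Step 3 — Convert to polar: |V_total| = 259.1 V, ∠V_total = -15.2°.

V_total = 259.1∠-15.2° V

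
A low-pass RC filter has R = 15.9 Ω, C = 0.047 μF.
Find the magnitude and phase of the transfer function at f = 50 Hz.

Step 1 — Angular frequency: ω = 2π·50 = 314.2 rad/s.
Step 2 — Transfer function: H(jω) = 1/(1 + jωRC).
Step 3 — Denominator: 1 + jωRC = 1 + j·314.2·15.9·4.7e-08 = 1 + j0.0002348.
Step 4 — H = 1 - j0.0002348.
Step 5 — Magnitude: |H| = 1 (-0.0 dB); phase: φ = -0.0°.

|H| = 1 (-0.0 dB), φ = -0.0°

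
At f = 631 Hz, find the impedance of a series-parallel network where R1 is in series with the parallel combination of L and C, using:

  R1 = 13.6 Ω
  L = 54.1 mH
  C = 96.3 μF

Step 1 — Angular frequency: ω = 2π·f = 2π·631 = 3965 rad/s.
Step 2 — Component impedances:
  R1: Z = R = 13.6 Ω
  L: Z = jωL = j·3965·0.0541 = 0 + j214.5 Ω
  C: Z = 1/(jωC) = -j/(ω·C) = 0 - j2.619 Ω
Step 3 — Parallel branch: L || C = 1/(1/L + 1/C) = 0 - j2.652 Ω.
Step 4 — Series with R1: Z_total = R1 + (L || C) = 13.6 - j2.652 Ω = 13.86∠-11.0° Ω.

Z = 13.6 - j2.652 Ω = 13.86∠-11.0° Ω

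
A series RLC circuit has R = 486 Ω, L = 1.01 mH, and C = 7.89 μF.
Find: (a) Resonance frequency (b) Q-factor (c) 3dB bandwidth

Step 1 — Resonance: ω₀ = 1/√(LC) = 1/√(0.00101·7.89e-06) = 1.12e+04 rad/s.
Step 2 — f₀ = ω₀/(2π) = 1783 Hz.
Step 3 — Series Q: Q = ω₀L/R = 1.12e+04·0.00101/486 = 0.02328.
Step 4 — Bandwidth: Δω = ω₀/Q = 4.812e+05 rad/s; BW = Δω/(2π) = 7.658e+04 Hz.

(a) f₀ = 1783 Hz  (b) Q = 0.02328  (c) BW = 7.658e+04 Hz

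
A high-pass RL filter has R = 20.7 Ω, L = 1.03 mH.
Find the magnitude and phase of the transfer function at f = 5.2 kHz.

Step 1 — Angular frequency: ω = 2π·5200 = 3.267e+04 rad/s.
Step 2 — Transfer function: H(jω) = jωL/(R + jωL).
Step 3 — Numerator jωL = j·33.65; denominator R + jωL = 20.7 + j33.65.
Step 4 — H = 0.7255 + j0.4463.
Step 5 — Magnitude: |H| = 0.8518 (-1.4 dB); phase: φ = 31.6°.

|H| = 0.8518 (-1.4 dB), φ = 31.6°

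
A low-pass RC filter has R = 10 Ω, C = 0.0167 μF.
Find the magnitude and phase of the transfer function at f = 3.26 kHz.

Step 1 — Angular frequency: ω = 2π·3260 = 2.048e+04 rad/s.
Step 2 — Transfer function: H(jω) = 1/(1 + jωRC).
Step 3 — Denominator: 1 + jωRC = 1 + j·2.048e+04·10·1.67e-08 = 1 + j0.003421.
Step 4 — H = 1 - j0.003421.
Step 5 — Magnitude: |H| = 1 (-0.0 dB); phase: φ = -0.2°.

|H| = 1 (-0.0 dB), φ = -0.2°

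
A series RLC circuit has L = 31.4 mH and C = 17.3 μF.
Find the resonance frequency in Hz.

Step 1 — Resonance condition Im(Z)=0 gives ω₀ = 1/√(LC).
Step 2 — ω₀ = 1/√(0.0314·1.73e-05) = 1357 rad/s.
Step 3 — f₀ = ω₀/(2π) = 215.9 Hz.

f₀ = 215.9 Hz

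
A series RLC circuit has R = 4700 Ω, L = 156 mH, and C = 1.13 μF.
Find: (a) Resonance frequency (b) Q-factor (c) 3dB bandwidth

Step 1 — Resonance: ω₀ = 1/√(LC) = 1/√(0.156·1.13e-06) = 2382 rad/s.
Step 2 — f₀ = ω₀/(2π) = 379.1 Hz.
Step 3 — Series Q: Q = ω₀L/R = 2382·0.156/4700 = 0.07905.
Step 4 — Bandwidth: Δω = ω₀/Q = 3.013e+04 rad/s; BW = Δω/(2π) = 4795 Hz.

(a) f₀ = 379.1 Hz  (b) Q = 0.07905  (c) BW = 4795 Hz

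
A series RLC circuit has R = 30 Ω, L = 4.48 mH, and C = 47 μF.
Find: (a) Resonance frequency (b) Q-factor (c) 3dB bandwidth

Step 1 — Resonance: ω₀ = 1/√(LC) = 1/√(0.00448·4.7e-05) = 2179 rad/s.
Step 2 — f₀ = ω₀/(2π) = 346.8 Hz.
Step 3 — Series Q: Q = ω₀L/R = 2179·0.00448/30 = 0.3254.
Step 4 — Bandwidth: Δω = ω₀/Q = 6696 rad/s; BW = Δω/(2π) = 1066 Hz.

(a) f₀ = 346.8 Hz  (b) Q = 0.3254  (c) BW = 1066 Hz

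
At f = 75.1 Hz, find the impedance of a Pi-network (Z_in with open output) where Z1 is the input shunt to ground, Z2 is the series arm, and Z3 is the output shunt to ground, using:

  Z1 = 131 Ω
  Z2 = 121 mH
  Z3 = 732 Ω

Step 1 — Angular frequency: ω = 2π·f = 2π·75.1 = 471.9 rad/s.
Step 2 — Component impedances:
  Z1: Z = R = 131 Ω
  Z2: Z = jωL = j·471.9·0.121 = 0 + j57.1 Ω
  Z3: Z = R = 732 Ω
Step 3 — With open output, the series arm Z2 and the output shunt Z3 appear in series to ground: Z2 + Z3 = 732 + j57.1 Ω.
Step 4 — Parallel with input shunt Z1: Z_in = Z1 || (Z2 + Z3) = 111.2 + j1.31 Ω = 111.2∠0.7° Ω.

Z = 111.2 + j1.31 Ω = 111.2∠0.7° Ω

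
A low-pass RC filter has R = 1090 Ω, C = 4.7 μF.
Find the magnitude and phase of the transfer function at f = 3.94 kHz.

Step 1 — Angular frequency: ω = 2π·3940 = 2.476e+04 rad/s.
Step 2 — Transfer function: H(jω) = 1/(1 + jωRC).
Step 3 — Denominator: 1 + jωRC = 1 + j·2.476e+04·1090·4.7e-06 = 1 + j126.8.
Step 4 — H = 6.217e-05 - j0.007884.
Step 5 — Magnitude: |H| = 0.007885 (-42.1 dB); phase: φ = -89.5°.

|H| = 0.007885 (-42.1 dB), φ = -89.5°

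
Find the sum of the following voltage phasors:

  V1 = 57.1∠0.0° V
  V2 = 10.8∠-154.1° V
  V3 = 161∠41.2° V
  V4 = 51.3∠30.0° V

Step 1 — Convert each phasor to rectangular form:
  V1 = 57.1·(cos(0.0°) + j·sin(0.0°)) = 57.1 V
  V2 = 10.8·(cos(-154.1°) + j·sin(-154.1°)) = -9.715 - j4.717 V
  V3 = 161·(cos(41.2°) + j·sin(41.2°)) = 121.1 + j106 V
  V4 = 51.3·(cos(30.0°) + j·sin(30.0°)) = 44.43 + j25.65 V
Step 2 — Sum components: V_total = 213 + j127 V.
Step 3 — Convert to polar: |V_total| = 247.9 V, ∠V_total = 30.8°.

V_total = 247.9∠30.8° V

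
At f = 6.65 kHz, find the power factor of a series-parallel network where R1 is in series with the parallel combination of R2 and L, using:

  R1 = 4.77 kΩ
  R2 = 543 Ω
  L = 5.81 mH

Step 1 — Angular frequency: ω = 2π·f = 2π·6650 = 4.178e+04 rad/s.
Step 2 — Component impedances:
  R1: Z = R = 4770 Ω
  R2: Z = R = 543 Ω
  L: Z = jωL = j·4.178e+04·0.00581 = 0 + j242.8 Ω
Step 3 — Parallel branch: R2 || L = 1/(1/R2 + 1/L) = 90.45 + j202.3 Ω.
Step 4 — Series with R1: Z_total = R1 + (R2 || L) = 4860 + j202.3 Ω = 4865∠2.4° Ω.
Step 5 — Power factor: PF = cos(φ) = Re(Z)/|Z| = 4860.5/4864.7 = 0.9991.
Step 6 — Type: Im(Z) = 202.3 ⇒ lagging (phase φ = 2.4°).

PF = 0.9991 (lagging, φ = 2.4°)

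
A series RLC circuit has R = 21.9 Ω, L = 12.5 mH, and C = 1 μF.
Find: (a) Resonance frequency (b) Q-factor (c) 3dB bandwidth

Step 1 — Resonance condition Im(Z)=0 gives ω₀ = 1/√(LC).
Step 2 — ω₀ = 1/√(0.0125·1e-06) = 8944 rad/s.
Step 3 — f₀ = ω₀/(2π) = 1424 Hz.
Step 4 — Series Q: Q = ω₀L/R = 8944·0.0125/21.9 = 5.105.
Step 5 — 3dB bandwidth: Δω = ω₀/Q = 1752 rad/s; BW = Δω/(2π) = 278.8 Hz.

(a) f₀ = 1424 Hz  (b) Q = 5.105  (c) BW = 278.8 Hz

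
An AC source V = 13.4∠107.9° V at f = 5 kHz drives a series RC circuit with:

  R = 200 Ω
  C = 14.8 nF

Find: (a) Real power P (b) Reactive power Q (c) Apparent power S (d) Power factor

Step 1 — Angular frequency: ω = 2π·f = 2π·5000 = 3.142e+04 rad/s.
Step 2 — Component impedances:
  R: Z = R = 200 Ω
  C: Z = 1/(jωC) = -j/(ω·C) = 0 - j2151 Ω
Step 3 — Series combination: Z_total = R + C = 200 - j2151 Ω = 2160∠-84.7° Ω.
Step 4 — Source phasor: V = 13.4∠107.9° V = -4.119 + j12.75 V.
Step 5 — Current: I = V / Z = -0.006055 - j0.001352 A = 0.006204∠-167.4° A.
Step 6 — Complex power: S = V·I* = 0.007697 - j0.08277 VA.
Step 7 — Real power: P = Re(S) = 0.007697 W.
Step 8 — Reactive power: Q = Im(S) = -0.08277 VAR.
Step 9 — Apparent power: |S| = 0.08313 VA.
Step 10 — Power factor: PF = P/|S| = 0.09259 (leading).

(a) P = 0.007697 W  (b) Q = -0.08277 VAR  (c) S = 0.08313 VA  (d) PF = 0.09259 (leading)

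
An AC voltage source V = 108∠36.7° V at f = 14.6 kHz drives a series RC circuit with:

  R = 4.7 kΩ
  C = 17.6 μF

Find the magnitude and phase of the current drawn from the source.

Step 1 — Angular frequency: ω = 2π·f = 2π·1.46e+04 = 9.173e+04 rad/s.
Step 2 — Component impedances:
  R: Z = R = 4700 Ω
  C: Z = 1/(jωC) = -j/(ω·C) = 0 - j0.6194 Ω
Step 3 — Series combination: Z_total = R + C = 4700 - j0.6194 Ω = 4700∠-0.0° Ω.
Step 4 — Source phasor: V = 108∠36.7° V = 86.59 + j64.54 V.
Step 5 — Ohm's law: I = V / Z_total = (86.59 + j64.54) / (4700 - j0.6194) = 0.01842 + j0.01374 A.
Step 6 — Convert to polar: |I| = 0.02298 A, ∠I = 36.7°.

I = 0.02298∠36.7° A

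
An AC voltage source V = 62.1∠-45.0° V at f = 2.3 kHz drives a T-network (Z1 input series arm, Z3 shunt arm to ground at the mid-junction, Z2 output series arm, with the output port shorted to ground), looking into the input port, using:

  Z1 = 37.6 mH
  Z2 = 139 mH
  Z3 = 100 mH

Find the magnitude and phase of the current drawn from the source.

Step 1 — Angular frequency: ω = 2π·f = 2π·2300 = 1.445e+04 rad/s.
Step 2 — Component impedances:
  Z1: Z = jωL = j·1.445e+04·0.0376 = 0 + j543.4 Ω
  Z2: Z = jωL = j·1.445e+04·0.139 = 0 + j2009 Ω
  Z3: Z = jωL = j·1.445e+04·0.1 = 0 + j1445 Ω
Step 3 — With the output port shorted to ground, the output series arm Z2 runs from the junction to ground; the shunt arm Z3 also runs from the junction to ground. They appear in parallel: Z3 || Z2 = 0 + j840.5 Ω.
Step 4 — Series with input arm Z1: Z_in = Z1 + (Z3 || Z2) = 0 + j1384 Ω = 1384∠90.0° Ω.
Step 5 — Source phasor: V = 62.1∠-45.0° V = 43.91 - j43.91 V.
Step 6 — Ohm's law: I = V / Z_total = (43.91 - j43.91) / (0 + j1384) = -0.03173 - j0.03173 A.
Step 7 — Convert to polar: |I| = 0.04487 A, ∠I = -135.0°.

I = 0.04487∠-135.0° A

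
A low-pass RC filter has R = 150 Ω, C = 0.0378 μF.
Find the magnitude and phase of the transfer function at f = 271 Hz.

Step 1 — Angular frequency: ω = 2π·271 = 1703 rad/s.
Step 2 — Transfer function: H(jω) = 1/(1 + jωRC).
Step 3 — Denominator: 1 + jωRC = 1 + j·1703·150·3.78e-08 = 1 + j0.009655.
Step 4 — H = 0.9999 - j0.009654.
Step 5 — Magnitude: |H| = 1 (-0.0 dB); phase: φ = -0.6°.

|H| = 1 (-0.0 dB), φ = -0.6°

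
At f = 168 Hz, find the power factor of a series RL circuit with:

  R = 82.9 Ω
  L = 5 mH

Step 1 — Angular frequency: ω = 2π·f = 2π·168 = 1056 rad/s.
Step 2 — Component impedances:
  R: Z = R = 82.9 Ω
  L: Z = jωL = j·1056·0.005 = 0 + j5.278 Ω
Step 3 — Series combination: Z_total = R + L = 82.9 + j5.278 Ω = 83.07∠3.6° Ω.
Step 4 — Power factor: PF = cos(φ) = Re(Z)/|Z| = 82.9/83.07 = 0.998.
Step 5 — Type: Im(Z) = 5.278 ⇒ lagging (phase φ = 3.6°).

PF = 0.998 (lagging, φ = 3.6°)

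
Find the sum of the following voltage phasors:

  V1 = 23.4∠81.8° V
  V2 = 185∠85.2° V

Step 1 — Convert each phasor to rectangular form:
  V1 = 23.4·(cos(81.8°) + j·sin(81.8°)) = 3.338 + j23.16 V
  V2 = 185·(cos(85.2°) + j·sin(85.2°)) = 15.48 + j184.4 V
Step 2 — Sum components: V_total = 18.82 + j207.5 V.
Step 3 — Convert to polar: |V_total| = 208.4 V, ∠V_total = 84.8°.

V_total = 208.4∠84.8° V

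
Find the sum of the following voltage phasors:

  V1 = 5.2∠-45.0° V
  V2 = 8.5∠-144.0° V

Step 1 — Convert each phasor to rectangular form:
  V1 = 5.2·(cos(-45.0°) + j·sin(-45.0°)) = 3.677 - j3.677 V
  V2 = 8.5·(cos(-144.0°) + j·sin(-144.0°)) = -6.877 - j4.996 V
Step 2 — Sum components: V_total = -3.2 - j8.673 V.
Step 3 — Convert to polar: |V_total| = 9.245 V, ∠V_total = -110.3°.

V_total = 9.245∠-110.3° V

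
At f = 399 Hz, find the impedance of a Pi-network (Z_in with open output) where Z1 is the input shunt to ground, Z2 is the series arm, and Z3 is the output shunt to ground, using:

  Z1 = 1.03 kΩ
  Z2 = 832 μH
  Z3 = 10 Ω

Step 1 — Angular frequency: ω = 2π·f = 2π·399 = 2507 rad/s.
Step 2 — Component impedances:
  Z1: Z = R = 1030 Ω
  Z2: Z = jωL = j·2507·0.000832 = 0 + j2.086 Ω
  Z3: Z = R = 10 Ω
Step 3 — With open output, the series arm Z2 and the output shunt Z3 appear in series to ground: Z2 + Z3 = 10 + j2.086 Ω.
Step 4 — Parallel with input shunt Z1: Z_in = Z1 || (Z2 + Z3) = 9.908 + j2.046 Ω = 10.12∠11.7° Ω.

Z = 9.908 + j2.046 Ω = 10.12∠11.7° Ω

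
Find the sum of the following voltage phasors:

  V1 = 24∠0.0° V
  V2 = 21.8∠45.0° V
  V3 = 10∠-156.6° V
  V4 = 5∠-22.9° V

Step 1 — Convert each phasor to rectangular form:
  V1 = 24·(cos(0.0°) + j·sin(0.0°)) = 24 V
  V2 = 21.8·(cos(45.0°) + j·sin(45.0°)) = 15.41 + j15.41 V
  V3 = 10·(cos(-156.6°) + j·sin(-156.6°)) = -9.178 - j3.971 V
  V4 = 5·(cos(-22.9°) + j·sin(-22.9°)) = 4.606 - j1.946 V
Step 2 — Sum components: V_total = 34.84 + j9.498 V.
Step 3 — Convert to polar: |V_total| = 36.11 V, ∠V_total = 15.2°.

V_total = 36.11∠15.2° V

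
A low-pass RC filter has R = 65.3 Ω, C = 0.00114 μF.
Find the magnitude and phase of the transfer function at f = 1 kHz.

Step 1 — Angular frequency: ω = 2π·1000 = 6283 rad/s.
Step 2 — Transfer function: H(jω) = 1/(1 + jωRC).
Step 3 — Denominator: 1 + jωRC = 1 + j·6283·65.3·1.14e-09 = 1 + j0.0004677.
Step 4 — H = 1 - j0.0004677.
Step 5 — Magnitude: |H| = 1 (-0.0 dB); phase: φ = -0.0°.

|H| = 1 (-0.0 dB), φ = -0.0°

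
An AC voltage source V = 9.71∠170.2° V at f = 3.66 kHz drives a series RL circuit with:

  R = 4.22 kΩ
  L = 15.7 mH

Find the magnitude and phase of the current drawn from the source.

Step 1 — Angular frequency: ω = 2π·f = 2π·3660 = 2.3e+04 rad/s.
Step 2 — Component impedances:
  R: Z = R = 4220 Ω
  L: Z = jωL = j·2.3e+04·0.0157 = 0 + j361 Ω
Step 3 — Series combination: Z_total = R + L = 4220 + j361 Ω = 4235∠4.9° Ω.
Step 4 — Source phasor: V = 9.71∠170.2° V = -9.568 + j1.653 V.
Step 5 — Ohm's law: I = V / Z_total = (-9.568 + j1.653) / (4220 + j361) = -0.002218 + j0.0005814 A.
Step 6 — Convert to polar: |I| = 0.002293 A, ∠I = 165.3°.

I = 0.002293∠165.3° A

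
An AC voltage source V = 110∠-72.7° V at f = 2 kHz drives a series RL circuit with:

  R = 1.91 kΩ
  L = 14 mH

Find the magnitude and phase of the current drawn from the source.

Step 1 — Angular frequency: ω = 2π·f = 2π·2000 = 1.257e+04 rad/s.
Step 2 — Component impedances:
  R: Z = R = 1910 Ω
  L: Z = jωL = j·1.257e+04·0.014 = 0 + j175.9 Ω
Step 3 — Series combination: Z_total = R + L = 1910 + j175.9 Ω = 1918∠5.3° Ω.
Step 4 — Source phasor: V = 110∠-72.7° V = 32.71 - j105 V.
Step 5 — Ohm's law: I = V / Z_total = (32.71 - j105) / (1910 + j175.9) = 0.01196 - j0.05609 A.
Step 6 — Convert to polar: |I| = 0.05735 A, ∠I = -78.0°.

I = 0.05735∠-78.0° A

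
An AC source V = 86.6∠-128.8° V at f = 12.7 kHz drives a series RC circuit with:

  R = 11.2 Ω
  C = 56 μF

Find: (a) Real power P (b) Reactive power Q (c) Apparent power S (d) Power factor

Step 1 — Angular frequency: ω = 2π·f = 2π·1.27e+04 = 7.98e+04 rad/s.
Step 2 — Component impedances:
  R: Z = R = 11.2 Ω
  C: Z = 1/(jωC) = -j/(ω·C) = 0 - j0.2238 Ω
Step 3 — Series combination: Z_total = R + C = 11.2 - j0.2238 Ω = 11.2∠-1.1° Ω.
Step 4 — Source phasor: V = 86.6∠-128.8° V = -54.26 - j67.49 V.
Step 5 — Current: I = V / Z = -4.723 - j6.12 A = 7.731∠-127.7° A.
Step 6 — Complex power: S = V·I* = 669.3 - j13.37 VA.
Step 7 — Real power: P = Re(S) = 669.3 W.
Step 8 — Reactive power: Q = Im(S) = -13.37 VAR.
Step 9 — Apparent power: |S| = 669.5 VA.
Step 10 — Power factor: PF = P/|S| = 0.9998 (leading).

(a) P = 669.3 W  (b) Q = -13.37 VAR  (c) S = 669.5 VA  (d) PF = 0.9998 (leading)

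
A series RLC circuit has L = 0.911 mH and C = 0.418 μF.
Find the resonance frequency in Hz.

Step 1 — Resonance condition Im(Z)=0 gives ω₀ = 1/√(LC).
Step 2 — ω₀ = 1/√(0.000911·4.18e-07) = 5.125e+04 rad/s.
Step 3 — f₀ = ω₀/(2π) = 8156 Hz.

f₀ = 8156 Hz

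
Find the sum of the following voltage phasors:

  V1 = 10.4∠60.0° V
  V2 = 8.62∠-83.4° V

Step 1 — Convert each phasor to rectangular form:
  V1 = 10.4·(cos(60.0°) + j·sin(60.0°)) = 5.2 + j9.007 V
  V2 = 8.62·(cos(-83.4°) + j·sin(-83.4°)) = 0.9908 - j8.563 V
Step 2 — Sum components: V_total = 6.191 + j0.4438 V.
Step 3 — Convert to polar: |V_total| = 6.207 V, ∠V_total = 4.1°.

V_total = 6.207∠4.1° V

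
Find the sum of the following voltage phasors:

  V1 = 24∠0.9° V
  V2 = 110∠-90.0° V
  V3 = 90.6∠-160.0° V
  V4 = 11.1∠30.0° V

Step 1 — Convert each phasor to rectangular form:
  V1 = 24·(cos(0.9°) + j·sin(0.9°)) = 24 + j0.377 V
  V2 = 110·(cos(-90.0°) + j·sin(-90.0°)) = 0 - j110 V
  V3 = 90.6·(cos(-160.0°) + j·sin(-160.0°)) = -85.14 - j30.99 V
  V4 = 11.1·(cos(30.0°) + j·sin(30.0°)) = 9.613 + j5.55 V
Step 2 — Sum components: V_total = -51.53 - j135.1 V.
Step 3 — Convert to polar: |V_total| = 144.6 V, ∠V_total = -110.9°.

V_total = 144.6∠-110.9° V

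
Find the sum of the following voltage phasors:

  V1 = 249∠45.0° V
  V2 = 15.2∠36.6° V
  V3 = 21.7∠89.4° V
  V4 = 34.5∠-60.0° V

Step 1 — Convert each phasor to rectangular form:
  V1 = 249·(cos(45.0°) + j·sin(45.0°)) = 176.1 + j176.1 V
  V2 = 15.2·(cos(36.6°) + j·sin(36.6°)) = 12.2 + j9.063 V
  V3 = 21.7·(cos(89.4°) + j·sin(89.4°)) = 0.2272 + j21.7 V
  V4 = 34.5·(cos(-60.0°) + j·sin(-60.0°)) = 17.25 - j29.88 V
Step 2 — Sum components: V_total = 205.7 + j177 V.
Step 3 — Convert to polar: |V_total| = 271.4 V, ∠V_total = 40.7°.

V_total = 271.4∠40.7° V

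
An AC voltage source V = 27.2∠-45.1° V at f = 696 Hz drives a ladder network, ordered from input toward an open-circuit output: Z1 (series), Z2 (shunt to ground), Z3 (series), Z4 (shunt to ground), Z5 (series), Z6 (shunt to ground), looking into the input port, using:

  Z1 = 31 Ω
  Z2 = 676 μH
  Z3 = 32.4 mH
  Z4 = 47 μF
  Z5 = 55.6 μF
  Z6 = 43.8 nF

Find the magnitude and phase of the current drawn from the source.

Step 1 — Angular frequency: ω = 2π·f = 2π·696 = 4373 rad/s.
Step 2 — Component impedances:
  Z1: Z = R = 31 Ω
  Z2: Z = jωL = j·4373·0.000676 = 0 + j2.956 Ω
  Z3: Z = jωL = j·4373·0.0324 = 0 + j141.7 Ω
  Z4: Z = 1/(jωC) = -j/(ω·C) = 0 - j4.865 Ω
  Z5: Z = 1/(jωC) = -j/(ω·C) = 0 - j4.113 Ω
  Z6: Z = 1/(jωC) = -j/(ω·C) = 0 - j5221 Ω
Step 3 — Ladder network (open output): work backward from the far end, alternating series and parallel combinations. Z_in = 31 + j2.894 Ω = 31.13∠5.3° Ω.
Step 4 — Source phasor: V = 27.2∠-45.1° V = 19.2 - j19.27 V.
Step 5 — Ohm's law: I = V / Z_total = (19.2 - j19.27) / (31 + j2.894) = 0.5565 - j0.6735 A.
Step 6 — Convert to polar: |I| = 0.8736 A, ∠I = -50.4°.

I = 0.8736∠-50.4° A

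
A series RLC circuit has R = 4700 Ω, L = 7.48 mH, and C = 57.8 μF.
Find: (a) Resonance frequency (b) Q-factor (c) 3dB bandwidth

Step 1 — Resonance: ω₀ = 1/√(LC) = 1/√(0.00748·5.78e-05) = 1521 rad/s.
Step 2 — f₀ = ω₀/(2π) = 242.1 Hz.
Step 3 — Series Q: Q = ω₀L/R = 1521·0.00748/4700 = 0.00242.
Step 4 — Bandwidth: Δω = ω₀/Q = 6.283e+05 rad/s; BW = Δω/(2π) = 1e+05 Hz.

(a) f₀ = 242.1 Hz  (b) Q = 0.00242  (c) BW = 1e+05 Hz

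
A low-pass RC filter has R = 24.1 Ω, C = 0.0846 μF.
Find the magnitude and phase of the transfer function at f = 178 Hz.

Step 1 — Angular frequency: ω = 2π·178 = 1118 rad/s.
Step 2 — Transfer function: H(jω) = 1/(1 + jωRC).
Step 3 — Denominator: 1 + jωRC = 1 + j·1118·24.1·8.46e-08 = 1 + j0.00228.
Step 4 — H = 1 - j0.00228.
Step 5 — Magnitude: |H| = 1 (-0.0 dB); phase: φ = -0.1°.

|H| = 1 (-0.0 dB), φ = -0.1°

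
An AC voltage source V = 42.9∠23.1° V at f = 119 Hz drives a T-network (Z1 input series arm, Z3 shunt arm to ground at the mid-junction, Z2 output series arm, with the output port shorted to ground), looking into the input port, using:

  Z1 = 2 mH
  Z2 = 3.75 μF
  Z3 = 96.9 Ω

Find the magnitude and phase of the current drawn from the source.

Step 1 — Angular frequency: ω = 2π·f = 2π·119 = 747.7 rad/s.
Step 2 — Component impedances:
  Z1: Z = jωL = j·747.7·0.002 = 0 + j1.495 Ω
  Z2: Z = 1/(jωC) = -j/(ω·C) = 0 - j356.6 Ω
  Z3: Z = R = 96.9 Ω
Step 3 — With the output port shorted to ground, the output series arm Z2 runs from the junction to ground; the shunt arm Z3 also runs from the junction to ground. They appear in parallel: Z3 || Z2 = 90.24 - j24.52 Ω.
Step 4 — Series with input arm Z1: Z_in = Z1 + (Z3 || Z2) = 90.24 - j23.02 Ω = 93.13∠-14.3° Ω.
Step 5 — Source phasor: V = 42.9∠23.1° V = 39.46 + j16.83 V.
Step 6 — Ohm's law: I = V / Z_total = (39.46 + j16.83) / (90.24 - j23.02) = 0.3659 + j0.2799 A.
Step 7 — Convert to polar: |I| = 0.4607 A, ∠I = 37.4°.

I = 0.4607∠37.4° A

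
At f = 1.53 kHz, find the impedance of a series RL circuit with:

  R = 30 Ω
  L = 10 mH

Step 1 — Angular frequency: ω = 2π·f = 2π·1530 = 9613 rad/s.
Step 2 — Component impedances:
  R: Z = R = 30 Ω
  L: Z = jωL = j·9613·0.01 = 0 + j96.13 Ω
Step 3 — Series combination: Z_total = R + L = 30 + j96.13 Ω = 100.7∠72.7° Ω.

Z = 30 + j96.13 Ω = 100.7∠72.7° Ω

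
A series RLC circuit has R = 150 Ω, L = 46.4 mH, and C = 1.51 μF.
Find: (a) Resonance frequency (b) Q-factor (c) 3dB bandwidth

Step 1 — Resonance: ω₀ = 1/√(LC) = 1/√(0.0464·1.51e-06) = 3778 rad/s.
Step 2 — f₀ = ω₀/(2π) = 601.3 Hz.
Step 3 — Series Q: Q = ω₀L/R = 3778·0.0464/150 = 1.169.
Step 4 — Bandwidth: Δω = ω₀/Q = 3233 rad/s; BW = Δω/(2π) = 514.5 Hz.

(a) f₀ = 601.3 Hz  (b) Q = 1.169  (c) BW = 514.5 Hz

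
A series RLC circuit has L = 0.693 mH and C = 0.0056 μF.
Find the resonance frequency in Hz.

Step 1 — Resonance condition Im(Z)=0 gives ω₀ = 1/√(LC).
Step 2 — ω₀ = 1/√(0.000693·5.6e-09) = 5.076e+05 rad/s.
Step 3 — f₀ = ω₀/(2π) = 8.079e+04 Hz.

f₀ = 8.079e+04 Hz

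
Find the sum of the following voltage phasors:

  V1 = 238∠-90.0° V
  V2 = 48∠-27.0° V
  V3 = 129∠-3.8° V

Step 1 — Convert each phasor to rectangular form:
  V1 = 238·(cos(-90.0°) + j·sin(-90.0°)) = 0 - j238 V
  V2 = 48·(cos(-27.0°) + j·sin(-27.0°)) = 42.77 - j21.79 V
  V3 = 129·(cos(-3.8°) + j·sin(-3.8°)) = 128.7 - j8.549 V
Step 2 — Sum components: V_total = 171.5 - j268.3 V.
Step 3 — Convert to polar: |V_total| = 318.5 V, ∠V_total = -57.4°.

V_total = 318.5∠-57.4° V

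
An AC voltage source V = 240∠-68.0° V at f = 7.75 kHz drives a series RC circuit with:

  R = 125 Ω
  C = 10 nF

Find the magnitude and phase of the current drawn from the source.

Step 1 — Angular frequency: ω = 2π·f = 2π·7750 = 4.869e+04 rad/s.
Step 2 — Component impedances:
  R: Z = R = 125 Ω
  C: Z = 1/(jωC) = -j/(ω·C) = 0 - j2054 Ω
Step 3 — Series combination: Z_total = R + C = 125 - j2054 Ω = 2057∠-86.5° Ω.
Step 4 — Source phasor: V = 240∠-68.0° V = 89.91 - j222.5 V.
Step 5 — Ohm's law: I = V / Z_total = (89.91 - j222.5) / (125 - j2054) = 0.1106 + j0.03705 A.
Step 6 — Convert to polar: |I| = 0.1167 A, ∠I = 18.5°.

I = 0.1167∠18.5° A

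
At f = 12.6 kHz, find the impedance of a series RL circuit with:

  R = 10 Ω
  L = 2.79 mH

Step 1 — Angular frequency: ω = 2π·f = 2π·1.26e+04 = 7.917e+04 rad/s.
Step 2 — Component impedances:
  R: Z = R = 10 Ω
  L: Z = jωL = j·7.917e+04·0.00279 = 0 + j220.9 Ω
Step 3 — Series combination: Z_total = R + L = 10 + j220.9 Ω = 221.1∠87.4° Ω.

Z = 10 + j220.9 Ω = 221.1∠87.4° Ω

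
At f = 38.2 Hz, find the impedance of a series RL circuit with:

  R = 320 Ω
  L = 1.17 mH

Step 1 — Angular frequency: ω = 2π·f = 2π·38.2 = 240 rad/s.
Step 2 — Component impedances:
  R: Z = R = 320 Ω
  L: Z = jωL = j·240·0.00117 = 0 + j0.2808 Ω
Step 3 — Series combination: Z_total = R + L = 320 + j0.2808 Ω = 320∠0.1° Ω.

Z = 320 + j0.2808 Ω = 320∠0.1° Ω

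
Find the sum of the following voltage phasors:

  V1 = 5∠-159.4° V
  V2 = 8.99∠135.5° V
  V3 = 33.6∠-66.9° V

Step 1 — Convert each phasor to rectangular form:
  V1 = 5·(cos(-159.4°) + j·sin(-159.4°)) = -4.68 - j1.759 V
  V2 = 8.99·(cos(135.5°) + j·sin(135.5°)) = -6.412 + j6.301 V
  V3 = 33.6·(cos(-66.9°) + j·sin(-66.9°)) = 13.18 - j30.91 V
Step 2 — Sum components: V_total = 2.09 - j26.36 V.
Step 3 — Convert to polar: |V_total| = 26.45 V, ∠V_total = -85.5°.

V_total = 26.45∠-85.5° V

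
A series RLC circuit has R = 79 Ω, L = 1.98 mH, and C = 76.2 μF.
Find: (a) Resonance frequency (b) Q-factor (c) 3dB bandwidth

Step 1 — Resonance condition Im(Z)=0 gives ω₀ = 1/√(LC).
Step 2 — ω₀ = 1/√(0.00198·7.62e-05) = 2574 rad/s.
Step 3 — f₀ = ω₀/(2π) = 409.7 Hz.
Step 4 — Series Q: Q = ω₀L/R = 2574·0.00198/79 = 0.06453.
Step 5 — 3dB bandwidth: Δω = ω₀/Q = 3.99e+04 rad/s; BW = Δω/(2π) = 6350 Hz.

(a) f₀ = 409.7 Hz  (b) Q = 0.06453  (c) BW = 6350 Hz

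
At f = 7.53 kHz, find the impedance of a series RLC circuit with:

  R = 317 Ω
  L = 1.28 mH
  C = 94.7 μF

Step 1 — Angular frequency: ω = 2π·f = 2π·7530 = 4.731e+04 rad/s.
Step 2 — Component impedances:
  R: Z = R = 317 Ω
  L: Z = jωL = j·4.731e+04·0.00128 = 0 + j60.56 Ω
  C: Z = 1/(jωC) = -j/(ω·C) = 0 - j0.2232 Ω
Step 3 — Series combination: Z_total = R + L + C = 317 + j60.34 Ω = 322.7∠10.8° Ω.

Z = 317 + j60.34 Ω = 322.7∠10.8° Ω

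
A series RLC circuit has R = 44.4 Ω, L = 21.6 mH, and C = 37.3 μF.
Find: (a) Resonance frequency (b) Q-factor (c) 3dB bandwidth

Step 1 — Resonance: ω₀ = 1/√(LC) = 1/√(0.0216·3.73e-05) = 1114 rad/s.
Step 2 — f₀ = ω₀/(2π) = 177.3 Hz.
Step 3 — Series Q: Q = ω₀L/R = 1114·0.0216/44.4 = 0.542.
Step 4 — Bandwidth: Δω = ω₀/Q = 2056 rad/s; BW = Δω/(2π) = 327.2 Hz.

(a) f₀ = 177.3 Hz  (b) Q = 0.542  (c) BW = 327.2 Hz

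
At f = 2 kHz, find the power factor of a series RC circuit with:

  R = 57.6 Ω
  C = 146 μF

Step 1 — Angular frequency: ω = 2π·f = 2π·2000 = 1.257e+04 rad/s.
Step 2 — Component impedances:
  R: Z = R = 57.6 Ω
  C: Z = 1/(jωC) = -j/(ω·C) = 0 - j0.5451 Ω
Step 3 — Series combination: Z_total = R + C = 57.6 - j0.5451 Ω = 57.6∠-0.5° Ω.
Step 4 — Power factor: PF = cos(φ) = Re(Z)/|Z| = 57.6/57.6 = 1.
Step 5 — Type: Im(Z) = -0.5451 ⇒ leading (phase φ = -0.5°).

PF = 1 (leading, φ = -0.5°)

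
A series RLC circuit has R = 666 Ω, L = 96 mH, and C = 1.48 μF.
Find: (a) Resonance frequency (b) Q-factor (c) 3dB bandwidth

Step 1 — Resonance condition Im(Z)=0 gives ω₀ = 1/√(LC).
Step 2 — ω₀ = 1/√(0.096·1.48e-06) = 2653 rad/s.
Step 3 — f₀ = ω₀/(2π) = 422.2 Hz.
Step 4 — Series Q: Q = ω₀L/R = 2653·0.096/666 = 0.3824.
Step 5 — 3dB bandwidth: Δω = ω₀/Q = 6937 rad/s; BW = Δω/(2π) = 1104 Hz.

(a) f₀ = 422.2 Hz  (b) Q = 0.3824  (c) BW = 1104 Hz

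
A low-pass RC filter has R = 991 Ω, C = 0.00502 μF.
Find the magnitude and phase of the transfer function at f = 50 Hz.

Step 1 — Angular frequency: ω = 2π·50 = 314.2 rad/s.
Step 2 — Transfer function: H(jω) = 1/(1 + jωRC).
Step 3 — Denominator: 1 + jωRC = 1 + j·314.2·991·5.02e-09 = 1 + j0.001563.
Step 4 — H = 1 - j0.001563.
Step 5 — Magnitude: |H| = 1 (-0.0 dB); phase: φ = -0.1°.

|H| = 1 (-0.0 dB), φ = -0.1°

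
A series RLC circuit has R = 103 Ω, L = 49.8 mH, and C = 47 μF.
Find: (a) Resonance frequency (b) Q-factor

Step 1 — Resonance condition Im(Z)=0 gives ω₀ = 1/√(LC).
Step 2 — ω₀ = 1/√(0.0498·4.7e-05) = 653.6 rad/s.
Step 3 — f₀ = ω₀/(2π) = 104 Hz.
Step 4 — Series Q: Q = ω₀L/R = 653.6·0.0498/103 = 0.316.

(a) f₀ = 104 Hz  (b) Q = 0.316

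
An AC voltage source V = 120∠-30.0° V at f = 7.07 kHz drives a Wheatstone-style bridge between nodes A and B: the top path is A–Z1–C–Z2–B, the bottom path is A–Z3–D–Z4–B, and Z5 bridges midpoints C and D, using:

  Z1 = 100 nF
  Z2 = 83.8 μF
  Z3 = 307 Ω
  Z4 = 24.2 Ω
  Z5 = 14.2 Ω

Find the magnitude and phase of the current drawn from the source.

Step 1 — Angular frequency: ω = 2π·f = 2π·7070 = 4.442e+04 rad/s.
Step 2 — Component impedances:
  Z1: Z = 1/(jωC) = -j/(ω·C) = 0 - j225.1 Ω
  Z2: Z = 1/(jωC) = -j/(ω·C) = 0 - j0.2686 Ω
  Z3: Z = R = 307 Ω
  Z4: Z = R = 24.2 Ω
  Z5: Z = R = 14.2 Ω
Step 3 — Bridge requires nodal analysis (the Z5 bridge couples midpoints C and D, so the two paths cannot be reduced to a simple series/parallel combination). Setting node B to ground and injecting 1 A at node A, the 3-node admittance system at A, C, D solves to V_A = Z_AB = 106.5 - j149.5 Ω = 183.5∠-54.5° Ω.
Step 4 — Source phasor: V = 120∠-30.0° V = 103.9 - j60 V.
Step 5 — Ohm's law: I = V / Z_total = (103.9 - j60) / (106.5 - j149.5) = 0.5947 + j0.2716 A.
Step 6 — Convert to polar: |I| = 0.6538 A, ∠I = 24.5°.

I = 0.6538∠24.5° A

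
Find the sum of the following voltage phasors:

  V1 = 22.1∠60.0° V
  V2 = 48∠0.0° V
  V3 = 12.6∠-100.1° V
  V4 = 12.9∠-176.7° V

Step 1 — Convert each phasor to rectangular form:
  V1 = 22.1·(cos(60.0°) + j·sin(60.0°)) = 11.05 + j19.14 V
  V2 = 48·(cos(0.0°) + j·sin(0.0°)) = 48 V
  V3 = 12.6·(cos(-100.1°) + j·sin(-100.1°)) = -2.21 - j12.4 V
  V4 = 12.9·(cos(-176.7°) + j·sin(-176.7°)) = -12.88 - j0.7426 V
Step 2 — Sum components: V_total = 43.96 + j5.992 V.
Step 3 — Convert to polar: |V_total| = 44.37 V, ∠V_total = 7.8°.

V_total = 44.37∠7.8° V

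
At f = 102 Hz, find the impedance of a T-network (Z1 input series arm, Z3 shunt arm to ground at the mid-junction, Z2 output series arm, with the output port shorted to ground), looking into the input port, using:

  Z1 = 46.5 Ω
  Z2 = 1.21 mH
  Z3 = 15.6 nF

Step 1 — Angular frequency: ω = 2π·f = 2π·102 = 640.9 rad/s.
Step 2 — Component impedances:
  Z1: Z = R = 46.5 Ω
  Z2: Z = jωL = j·640.9·0.00121 = 0 + j0.7755 Ω
  Z3: Z = 1/(jωC) = -j/(ω·C) = 0 - j1e+05 Ω
Step 3 — With the output port shorted to ground, the output series arm Z2 runs from the junction to ground; the shunt arm Z3 also runs from the junction to ground. They appear in parallel: Z3 || Z2 = 0 + j0.7755 Ω.
Step 4 — Series with input arm Z1: Z_in = Z1 + (Z3 || Z2) = 46.5 + j0.7755 Ω = 46.51∠1.0° Ω.

Z = 46.5 + j0.7755 Ω = 46.51∠1.0° Ω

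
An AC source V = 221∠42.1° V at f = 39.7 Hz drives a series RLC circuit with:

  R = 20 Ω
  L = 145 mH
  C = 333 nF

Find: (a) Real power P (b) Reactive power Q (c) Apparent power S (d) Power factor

Step 1 — Angular frequency: ω = 2π·f = 2π·39.7 = 249.4 rad/s.
Step 2 — Component impedances:
  R: Z = R = 20 Ω
  L: Z = jωL = j·249.4·0.145 = 0 + j36.17 Ω
  C: Z = 1/(jωC) = -j/(ω·C) = 0 - j1.204e+04 Ω
Step 3 — Series combination: Z_total = R + L + C = 20 - j1.2e+04 Ω = 1.2e+04∠-89.9° Ω.
Step 4 — Source phasor: V = 221∠42.1° V = 164 + j148.2 V.
Step 5 — Current: I = V / Z = -0.01232 + j0.01368 A = 0.01841∠132.0° A.
Step 6 — Complex power: S = V·I* = 0.00678 - j4.069 VA.
Step 7 — Real power: P = Re(S) = 0.00678 W.
Step 8 — Reactive power: Q = Im(S) = -4.069 VAR.
Step 9 — Apparent power: |S| = 4.069 VA.
Step 10 — Power factor: PF = P/|S| = 0.001666 (leading).

(a) P = 0.00678 W  (b) Q = -4.069 VAR  (c) S = 4.069 VA  (d) PF = 0.001666 (leading)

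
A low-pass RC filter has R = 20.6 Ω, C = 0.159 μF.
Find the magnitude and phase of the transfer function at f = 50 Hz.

Step 1 — Angular frequency: ω = 2π·50 = 314.2 rad/s.
Step 2 — Transfer function: H(jω) = 1/(1 + jωRC).
Step 3 — Denominator: 1 + jωRC = 1 + j·314.2·20.6·1.59e-07 = 1 + j0.001029.
Step 4 — H = 1 - j0.001029.
Step 5 — Magnitude: |H| = 1 (-0.0 dB); phase: φ = -0.1°.

|H| = 1 (-0.0 dB), φ = -0.1°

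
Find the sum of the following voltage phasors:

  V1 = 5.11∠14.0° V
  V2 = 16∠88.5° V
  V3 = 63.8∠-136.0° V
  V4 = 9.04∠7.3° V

Step 1 — Convert each phasor to rectangular form:
  V1 = 5.11·(cos(14.0°) + j·sin(14.0°)) = 4.958 + j1.236 V
  V2 = 16·(cos(88.5°) + j·sin(88.5°)) = 0.4188 + j15.99 V
  V3 = 63.8·(cos(-136.0°) + j·sin(-136.0°)) = -45.89 - j44.32 V
  V4 = 9.04·(cos(7.3°) + j·sin(7.3°)) = 8.967 + j1.149 V
Step 2 — Sum components: V_total = -31.55 - j25.94 V.
Step 3 — Convert to polar: |V_total| = 40.84 V, ∠V_total = -140.6°.

V_total = 40.84∠-140.6° V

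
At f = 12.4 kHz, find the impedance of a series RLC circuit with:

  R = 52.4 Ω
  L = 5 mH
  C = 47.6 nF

Step 1 — Angular frequency: ω = 2π·f = 2π·1.24e+04 = 7.791e+04 rad/s.
Step 2 — Component impedances:
  R: Z = R = 52.4 Ω
  L: Z = jωL = j·7.791e+04·0.005 = 0 + j389.6 Ω
  C: Z = 1/(jωC) = -j/(ω·C) = 0 - j269.6 Ω
Step 3 — Series combination: Z_total = R + L + C = 52.4 + j119.9 Ω = 130.9∠66.4° Ω.

Z = 52.4 + j119.9 Ω = 130.9∠66.4° Ω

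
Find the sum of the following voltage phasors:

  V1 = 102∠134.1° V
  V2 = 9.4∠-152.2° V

Step 1 — Convert each phasor to rectangular form:
  V1 = 102·(cos(134.1°) + j·sin(134.1°)) = -70.98 + j73.25 V
  V2 = 9.4·(cos(-152.2°) + j·sin(-152.2°)) = -8.315 - j4.384 V
Step 2 — Sum components: V_total = -79.3 + j68.86 V.
Step 3 — Convert to polar: |V_total| = 105 V, ∠V_total = 139.0°.

V_total = 105∠139.0° V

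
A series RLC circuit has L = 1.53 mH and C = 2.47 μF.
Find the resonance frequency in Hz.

Step 1 — Resonance condition Im(Z)=0 gives ω₀ = 1/√(LC).
Step 2 — ω₀ = 1/√(0.00153·2.47e-06) = 1.627e+04 rad/s.
Step 3 — f₀ = ω₀/(2π) = 2589 Hz.

f₀ = 2589 Hz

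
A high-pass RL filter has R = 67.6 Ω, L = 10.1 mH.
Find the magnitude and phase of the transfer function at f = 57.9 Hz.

Step 1 — Angular frequency: ω = 2π·57.9 = 363.8 rad/s.
Step 2 — Transfer function: H(jω) = jωL/(R + jωL).
Step 3 — Numerator jωL = j·3.674; denominator R + jωL = 67.6 + j3.674.
Step 4 — H = 0.002946 + j0.05419.
Step 5 — Magnitude: |H| = 0.05427 (-25.3 dB); phase: φ = 86.9°.

|H| = 0.05427 (-25.3 dB), φ = 86.9°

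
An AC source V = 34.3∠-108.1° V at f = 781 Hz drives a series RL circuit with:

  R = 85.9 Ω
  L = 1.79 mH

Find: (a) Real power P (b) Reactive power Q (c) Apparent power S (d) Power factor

Step 1 — Angular frequency: ω = 2π·f = 2π·781 = 4907 rad/s.
Step 2 — Component impedances:
  R: Z = R = 85.9 Ω
  L: Z = jωL = j·4907·0.00179 = 0 + j8.784 Ω
Step 3 — Series combination: Z_total = R + L = 85.9 + j8.784 Ω = 86.35∠5.8° Ω.
Step 4 — Source phasor: V = 34.3∠-108.1° V = -10.66 - j32.6 V.
Step 5 — Current: I = V / Z = -0.1612 - j0.3631 A = 0.3972∠-113.9° A.
Step 6 — Complex power: S = V·I* = 13.55 + j1.386 VA.
Step 7 — Real power: P = Re(S) = 13.55 W.
Step 8 — Reactive power: Q = Im(S) = 1.386 VAR.
Step 9 — Apparent power: |S| = 13.62 VA.
Step 10 — Power factor: PF = P/|S| = 0.9948 (lagging).

(a) P = 13.55 W  (b) Q = 1.386 VAR  (c) S = 13.62 VA  (d) PF = 0.9948 (lagging)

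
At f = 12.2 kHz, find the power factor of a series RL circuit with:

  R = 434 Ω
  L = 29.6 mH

Step 1 — Angular frequency: ω = 2π·f = 2π·1.22e+04 = 7.665e+04 rad/s.
Step 2 — Component impedances:
  R: Z = R = 434 Ω
  L: Z = jωL = j·7.665e+04·0.0296 = 0 + j2269 Ω
Step 3 — Series combination: Z_total = R + L = 434 + j2269 Ω = 2310∠79.2° Ω.
Step 4 — Power factor: PF = cos(φ) = Re(Z)/|Z| = 434/2310 = 0.1879.
Step 5 — Type: Im(Z) = 2269 ⇒ lagging (phase φ = 79.2°).

PF = 0.1879 (lagging, φ = 79.2°)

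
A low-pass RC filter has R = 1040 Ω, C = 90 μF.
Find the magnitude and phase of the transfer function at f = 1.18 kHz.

Step 1 — Angular frequency: ω = 2π·1180 = 7414 rad/s.
Step 2 — Transfer function: H(jω) = 1/(1 + jωRC).
Step 3 — Denominator: 1 + jωRC = 1 + j·7414·1040·9e-05 = 1 + j694.
Step 4 — H = 2.076e-06 - j0.001441.
Step 5 — Magnitude: |H| = 0.001441 (-56.8 dB); phase: φ = -89.9°.

|H| = 0.001441 (-56.8 dB), φ = -89.9°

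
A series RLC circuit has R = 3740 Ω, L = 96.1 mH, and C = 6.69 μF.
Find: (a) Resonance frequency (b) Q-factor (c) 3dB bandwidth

Step 1 — Resonance: ω₀ = 1/√(LC) = 1/√(0.0961·6.69e-06) = 1247 rad/s.
Step 2 — f₀ = ω₀/(2π) = 198.5 Hz.
Step 3 — Series Q: Q = ω₀L/R = 1247·0.0961/3740 = 0.03205.
Step 4 — Bandwidth: Δω = ω₀/Q = 3.892e+04 rad/s; BW = Δω/(2π) = 6194 Hz.

(a) f₀ = 198.5 Hz  (b) Q = 0.03205  (c) BW = 6194 Hz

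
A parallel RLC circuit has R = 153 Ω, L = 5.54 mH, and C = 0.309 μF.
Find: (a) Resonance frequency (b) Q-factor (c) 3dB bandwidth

Step 1 — Resonance: ω₀ = 1/√(LC) = 1/√(0.00554·3.09e-07) = 2.417e+04 rad/s.
Step 2 — f₀ = ω₀/(2π) = 3847 Hz.
Step 3 — Parallel Q: Q = R/(ω₀L) = 153/(2.417e+04·0.00554) = 1.143.
Step 4 — Bandwidth: Δω = ω₀/Q = 2.115e+04 rad/s; BW = Δω/(2π) = 3366 Hz.

(a) f₀ = 3847 Hz  (b) Q = 1.143  (c) BW = 3366 Hz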